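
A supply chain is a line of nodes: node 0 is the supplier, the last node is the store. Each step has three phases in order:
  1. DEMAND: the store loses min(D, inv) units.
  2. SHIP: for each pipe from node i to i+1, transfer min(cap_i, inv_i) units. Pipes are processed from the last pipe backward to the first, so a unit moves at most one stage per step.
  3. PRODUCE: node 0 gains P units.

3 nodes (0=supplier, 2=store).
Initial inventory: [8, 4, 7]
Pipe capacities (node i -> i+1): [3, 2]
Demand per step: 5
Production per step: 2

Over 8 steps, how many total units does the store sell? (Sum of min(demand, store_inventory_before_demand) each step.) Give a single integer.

Answer: 21

Derivation:
Step 1: sold=5 (running total=5) -> [7 5 4]
Step 2: sold=4 (running total=9) -> [6 6 2]
Step 3: sold=2 (running total=11) -> [5 7 2]
Step 4: sold=2 (running total=13) -> [4 8 2]
Step 5: sold=2 (running total=15) -> [3 9 2]
Step 6: sold=2 (running total=17) -> [2 10 2]
Step 7: sold=2 (running total=19) -> [2 10 2]
Step 8: sold=2 (running total=21) -> [2 10 2]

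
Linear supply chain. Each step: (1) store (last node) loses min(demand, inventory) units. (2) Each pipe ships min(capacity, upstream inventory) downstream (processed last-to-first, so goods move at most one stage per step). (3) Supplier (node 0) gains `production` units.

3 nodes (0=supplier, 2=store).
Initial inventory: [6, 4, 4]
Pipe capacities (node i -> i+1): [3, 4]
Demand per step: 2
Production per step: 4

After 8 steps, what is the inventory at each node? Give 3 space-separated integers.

Step 1: demand=2,sold=2 ship[1->2]=4 ship[0->1]=3 prod=4 -> inv=[7 3 6]
Step 2: demand=2,sold=2 ship[1->2]=3 ship[0->1]=3 prod=4 -> inv=[8 3 7]
Step 3: demand=2,sold=2 ship[1->2]=3 ship[0->1]=3 prod=4 -> inv=[9 3 8]
Step 4: demand=2,sold=2 ship[1->2]=3 ship[0->1]=3 prod=4 -> inv=[10 3 9]
Step 5: demand=2,sold=2 ship[1->2]=3 ship[0->1]=3 prod=4 -> inv=[11 3 10]
Step 6: demand=2,sold=2 ship[1->2]=3 ship[0->1]=3 prod=4 -> inv=[12 3 11]
Step 7: demand=2,sold=2 ship[1->2]=3 ship[0->1]=3 prod=4 -> inv=[13 3 12]
Step 8: demand=2,sold=2 ship[1->2]=3 ship[0->1]=3 prod=4 -> inv=[14 3 13]

14 3 13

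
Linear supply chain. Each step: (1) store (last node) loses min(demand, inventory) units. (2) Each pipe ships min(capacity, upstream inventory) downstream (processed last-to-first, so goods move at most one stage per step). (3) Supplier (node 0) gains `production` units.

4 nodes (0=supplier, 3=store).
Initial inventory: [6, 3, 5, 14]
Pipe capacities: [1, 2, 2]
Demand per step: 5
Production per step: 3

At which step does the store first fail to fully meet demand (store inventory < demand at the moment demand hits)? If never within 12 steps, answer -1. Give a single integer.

Step 1: demand=5,sold=5 ship[2->3]=2 ship[1->2]=2 ship[0->1]=1 prod=3 -> [8 2 5 11]
Step 2: demand=5,sold=5 ship[2->3]=2 ship[1->2]=2 ship[0->1]=1 prod=3 -> [10 1 5 8]
Step 3: demand=5,sold=5 ship[2->3]=2 ship[1->2]=1 ship[0->1]=1 prod=3 -> [12 1 4 5]
Step 4: demand=5,sold=5 ship[2->3]=2 ship[1->2]=1 ship[0->1]=1 prod=3 -> [14 1 3 2]
Step 5: demand=5,sold=2 ship[2->3]=2 ship[1->2]=1 ship[0->1]=1 prod=3 -> [16 1 2 2]
Step 6: demand=5,sold=2 ship[2->3]=2 ship[1->2]=1 ship[0->1]=1 prod=3 -> [18 1 1 2]
Step 7: demand=5,sold=2 ship[2->3]=1 ship[1->2]=1 ship[0->1]=1 prod=3 -> [20 1 1 1]
Step 8: demand=5,sold=1 ship[2->3]=1 ship[1->2]=1 ship[0->1]=1 prod=3 -> [22 1 1 1]
Step 9: demand=5,sold=1 ship[2->3]=1 ship[1->2]=1 ship[0->1]=1 prod=3 -> [24 1 1 1]
Step 10: demand=5,sold=1 ship[2->3]=1 ship[1->2]=1 ship[0->1]=1 prod=3 -> [26 1 1 1]
Step 11: demand=5,sold=1 ship[2->3]=1 ship[1->2]=1 ship[0->1]=1 prod=3 -> [28 1 1 1]
Step 12: demand=5,sold=1 ship[2->3]=1 ship[1->2]=1 ship[0->1]=1 prod=3 -> [30 1 1 1]
First stockout at step 5

5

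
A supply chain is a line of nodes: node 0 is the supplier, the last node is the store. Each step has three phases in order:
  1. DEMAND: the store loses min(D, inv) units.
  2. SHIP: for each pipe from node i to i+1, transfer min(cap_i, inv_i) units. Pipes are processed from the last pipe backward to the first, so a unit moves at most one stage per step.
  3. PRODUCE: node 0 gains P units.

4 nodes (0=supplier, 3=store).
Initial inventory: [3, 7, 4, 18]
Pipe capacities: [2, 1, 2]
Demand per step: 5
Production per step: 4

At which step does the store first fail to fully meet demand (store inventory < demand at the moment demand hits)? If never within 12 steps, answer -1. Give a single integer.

Step 1: demand=5,sold=5 ship[2->3]=2 ship[1->2]=1 ship[0->1]=2 prod=4 -> [5 8 3 15]
Step 2: demand=5,sold=5 ship[2->3]=2 ship[1->2]=1 ship[0->1]=2 prod=4 -> [7 9 2 12]
Step 3: demand=5,sold=5 ship[2->3]=2 ship[1->2]=1 ship[0->1]=2 prod=4 -> [9 10 1 9]
Step 4: demand=5,sold=5 ship[2->3]=1 ship[1->2]=1 ship[0->1]=2 prod=4 -> [11 11 1 5]
Step 5: demand=5,sold=5 ship[2->3]=1 ship[1->2]=1 ship[0->1]=2 prod=4 -> [13 12 1 1]
Step 6: demand=5,sold=1 ship[2->3]=1 ship[1->2]=1 ship[0->1]=2 prod=4 -> [15 13 1 1]
Step 7: demand=5,sold=1 ship[2->3]=1 ship[1->2]=1 ship[0->1]=2 prod=4 -> [17 14 1 1]
Step 8: demand=5,sold=1 ship[2->3]=1 ship[1->2]=1 ship[0->1]=2 prod=4 -> [19 15 1 1]
Step 9: demand=5,sold=1 ship[2->3]=1 ship[1->2]=1 ship[0->1]=2 prod=4 -> [21 16 1 1]
Step 10: demand=5,sold=1 ship[2->3]=1 ship[1->2]=1 ship[0->1]=2 prod=4 -> [23 17 1 1]
Step 11: demand=5,sold=1 ship[2->3]=1 ship[1->2]=1 ship[0->1]=2 prod=4 -> [25 18 1 1]
Step 12: demand=5,sold=1 ship[2->3]=1 ship[1->2]=1 ship[0->1]=2 prod=4 -> [27 19 1 1]
First stockout at step 6

6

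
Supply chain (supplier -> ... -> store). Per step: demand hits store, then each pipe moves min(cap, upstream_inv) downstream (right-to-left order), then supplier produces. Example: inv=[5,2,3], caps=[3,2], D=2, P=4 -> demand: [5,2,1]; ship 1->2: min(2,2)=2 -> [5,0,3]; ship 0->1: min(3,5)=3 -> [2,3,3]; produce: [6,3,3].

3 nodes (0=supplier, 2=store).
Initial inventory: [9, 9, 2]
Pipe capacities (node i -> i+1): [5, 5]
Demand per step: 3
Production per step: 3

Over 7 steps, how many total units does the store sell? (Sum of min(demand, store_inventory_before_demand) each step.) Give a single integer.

Step 1: sold=2 (running total=2) -> [7 9 5]
Step 2: sold=3 (running total=5) -> [5 9 7]
Step 3: sold=3 (running total=8) -> [3 9 9]
Step 4: sold=3 (running total=11) -> [3 7 11]
Step 5: sold=3 (running total=14) -> [3 5 13]
Step 6: sold=3 (running total=17) -> [3 3 15]
Step 7: sold=3 (running total=20) -> [3 3 15]

Answer: 20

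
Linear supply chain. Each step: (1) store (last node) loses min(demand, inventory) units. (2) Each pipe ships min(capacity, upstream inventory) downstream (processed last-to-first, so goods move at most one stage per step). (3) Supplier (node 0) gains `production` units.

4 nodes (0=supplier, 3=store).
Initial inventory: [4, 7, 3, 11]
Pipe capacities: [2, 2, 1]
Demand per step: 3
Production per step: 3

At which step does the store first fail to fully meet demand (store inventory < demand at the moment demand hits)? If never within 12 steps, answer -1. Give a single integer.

Step 1: demand=3,sold=3 ship[2->3]=1 ship[1->2]=2 ship[0->1]=2 prod=3 -> [5 7 4 9]
Step 2: demand=3,sold=3 ship[2->3]=1 ship[1->2]=2 ship[0->1]=2 prod=3 -> [6 7 5 7]
Step 3: demand=3,sold=3 ship[2->3]=1 ship[1->2]=2 ship[0->1]=2 prod=3 -> [7 7 6 5]
Step 4: demand=3,sold=3 ship[2->3]=1 ship[1->2]=2 ship[0->1]=2 prod=3 -> [8 7 7 3]
Step 5: demand=3,sold=3 ship[2->3]=1 ship[1->2]=2 ship[0->1]=2 prod=3 -> [9 7 8 1]
Step 6: demand=3,sold=1 ship[2->3]=1 ship[1->2]=2 ship[0->1]=2 prod=3 -> [10 7 9 1]
Step 7: demand=3,sold=1 ship[2->3]=1 ship[1->2]=2 ship[0->1]=2 prod=3 -> [11 7 10 1]
Step 8: demand=3,sold=1 ship[2->3]=1 ship[1->2]=2 ship[0->1]=2 prod=3 -> [12 7 11 1]
Step 9: demand=3,sold=1 ship[2->3]=1 ship[1->2]=2 ship[0->1]=2 prod=3 -> [13 7 12 1]
Step 10: demand=3,sold=1 ship[2->3]=1 ship[1->2]=2 ship[0->1]=2 prod=3 -> [14 7 13 1]
Step 11: demand=3,sold=1 ship[2->3]=1 ship[1->2]=2 ship[0->1]=2 prod=3 -> [15 7 14 1]
Step 12: demand=3,sold=1 ship[2->3]=1 ship[1->2]=2 ship[0->1]=2 prod=3 -> [16 7 15 1]
First stockout at step 6

6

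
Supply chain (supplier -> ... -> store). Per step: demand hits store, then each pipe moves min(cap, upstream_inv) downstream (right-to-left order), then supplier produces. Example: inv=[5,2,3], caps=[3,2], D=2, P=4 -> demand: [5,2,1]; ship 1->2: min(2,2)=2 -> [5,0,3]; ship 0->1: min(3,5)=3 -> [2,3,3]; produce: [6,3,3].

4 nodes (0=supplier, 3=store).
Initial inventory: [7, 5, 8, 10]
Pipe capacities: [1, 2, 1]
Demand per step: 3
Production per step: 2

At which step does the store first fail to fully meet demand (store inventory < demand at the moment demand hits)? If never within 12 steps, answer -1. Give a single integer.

Step 1: demand=3,sold=3 ship[2->3]=1 ship[1->2]=2 ship[0->1]=1 prod=2 -> [8 4 9 8]
Step 2: demand=3,sold=3 ship[2->3]=1 ship[1->2]=2 ship[0->1]=1 prod=2 -> [9 3 10 6]
Step 3: demand=3,sold=3 ship[2->3]=1 ship[1->2]=2 ship[0->1]=1 prod=2 -> [10 2 11 4]
Step 4: demand=3,sold=3 ship[2->3]=1 ship[1->2]=2 ship[0->1]=1 prod=2 -> [11 1 12 2]
Step 5: demand=3,sold=2 ship[2->3]=1 ship[1->2]=1 ship[0->1]=1 prod=2 -> [12 1 12 1]
Step 6: demand=3,sold=1 ship[2->3]=1 ship[1->2]=1 ship[0->1]=1 prod=2 -> [13 1 12 1]
Step 7: demand=3,sold=1 ship[2->3]=1 ship[1->2]=1 ship[0->1]=1 prod=2 -> [14 1 12 1]
Step 8: demand=3,sold=1 ship[2->3]=1 ship[1->2]=1 ship[0->1]=1 prod=2 -> [15 1 12 1]
Step 9: demand=3,sold=1 ship[2->3]=1 ship[1->2]=1 ship[0->1]=1 prod=2 -> [16 1 12 1]
Step 10: demand=3,sold=1 ship[2->3]=1 ship[1->2]=1 ship[0->1]=1 prod=2 -> [17 1 12 1]
Step 11: demand=3,sold=1 ship[2->3]=1 ship[1->2]=1 ship[0->1]=1 prod=2 -> [18 1 12 1]
Step 12: demand=3,sold=1 ship[2->3]=1 ship[1->2]=1 ship[0->1]=1 prod=2 -> [19 1 12 1]
First stockout at step 5

5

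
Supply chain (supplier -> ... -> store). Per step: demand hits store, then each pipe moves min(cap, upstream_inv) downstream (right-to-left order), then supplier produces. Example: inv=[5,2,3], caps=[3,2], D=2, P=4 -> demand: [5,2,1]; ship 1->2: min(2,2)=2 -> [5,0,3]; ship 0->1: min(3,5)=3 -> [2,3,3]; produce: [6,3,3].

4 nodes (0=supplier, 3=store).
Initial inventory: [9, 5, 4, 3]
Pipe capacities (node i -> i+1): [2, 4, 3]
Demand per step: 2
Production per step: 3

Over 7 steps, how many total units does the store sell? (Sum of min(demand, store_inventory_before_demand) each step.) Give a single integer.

Answer: 14

Derivation:
Step 1: sold=2 (running total=2) -> [10 3 5 4]
Step 2: sold=2 (running total=4) -> [11 2 5 5]
Step 3: sold=2 (running total=6) -> [12 2 4 6]
Step 4: sold=2 (running total=8) -> [13 2 3 7]
Step 5: sold=2 (running total=10) -> [14 2 2 8]
Step 6: sold=2 (running total=12) -> [15 2 2 8]
Step 7: sold=2 (running total=14) -> [16 2 2 8]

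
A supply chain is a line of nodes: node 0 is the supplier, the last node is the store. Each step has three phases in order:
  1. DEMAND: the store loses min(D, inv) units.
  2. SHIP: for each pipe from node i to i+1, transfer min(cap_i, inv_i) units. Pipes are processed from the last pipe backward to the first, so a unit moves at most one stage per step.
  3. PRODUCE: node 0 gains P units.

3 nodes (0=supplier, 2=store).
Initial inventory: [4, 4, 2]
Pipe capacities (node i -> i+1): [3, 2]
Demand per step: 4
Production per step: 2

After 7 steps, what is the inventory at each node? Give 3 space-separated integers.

Step 1: demand=4,sold=2 ship[1->2]=2 ship[0->1]=3 prod=2 -> inv=[3 5 2]
Step 2: demand=4,sold=2 ship[1->2]=2 ship[0->1]=3 prod=2 -> inv=[2 6 2]
Step 3: demand=4,sold=2 ship[1->2]=2 ship[0->1]=2 prod=2 -> inv=[2 6 2]
Step 4: demand=4,sold=2 ship[1->2]=2 ship[0->1]=2 prod=2 -> inv=[2 6 2]
Step 5: demand=4,sold=2 ship[1->2]=2 ship[0->1]=2 prod=2 -> inv=[2 6 2]
Step 6: demand=4,sold=2 ship[1->2]=2 ship[0->1]=2 prod=2 -> inv=[2 6 2]
Step 7: demand=4,sold=2 ship[1->2]=2 ship[0->1]=2 prod=2 -> inv=[2 6 2]

2 6 2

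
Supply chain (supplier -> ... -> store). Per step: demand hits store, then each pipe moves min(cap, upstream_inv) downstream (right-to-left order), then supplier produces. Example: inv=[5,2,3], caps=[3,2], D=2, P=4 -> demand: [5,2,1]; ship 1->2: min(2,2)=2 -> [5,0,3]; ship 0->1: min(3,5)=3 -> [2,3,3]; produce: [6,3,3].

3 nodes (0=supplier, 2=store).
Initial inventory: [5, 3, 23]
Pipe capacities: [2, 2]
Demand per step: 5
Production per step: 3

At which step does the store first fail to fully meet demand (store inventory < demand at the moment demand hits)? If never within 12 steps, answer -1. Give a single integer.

Step 1: demand=5,sold=5 ship[1->2]=2 ship[0->1]=2 prod=3 -> [6 3 20]
Step 2: demand=5,sold=5 ship[1->2]=2 ship[0->1]=2 prod=3 -> [7 3 17]
Step 3: demand=5,sold=5 ship[1->2]=2 ship[0->1]=2 prod=3 -> [8 3 14]
Step 4: demand=5,sold=5 ship[1->2]=2 ship[0->1]=2 prod=3 -> [9 3 11]
Step 5: demand=5,sold=5 ship[1->2]=2 ship[0->1]=2 prod=3 -> [10 3 8]
Step 6: demand=5,sold=5 ship[1->2]=2 ship[0->1]=2 prod=3 -> [11 3 5]
Step 7: demand=5,sold=5 ship[1->2]=2 ship[0->1]=2 prod=3 -> [12 3 2]
Step 8: demand=5,sold=2 ship[1->2]=2 ship[0->1]=2 prod=3 -> [13 3 2]
Step 9: demand=5,sold=2 ship[1->2]=2 ship[0->1]=2 prod=3 -> [14 3 2]
Step 10: demand=5,sold=2 ship[1->2]=2 ship[0->1]=2 prod=3 -> [15 3 2]
Step 11: demand=5,sold=2 ship[1->2]=2 ship[0->1]=2 prod=3 -> [16 3 2]
Step 12: demand=5,sold=2 ship[1->2]=2 ship[0->1]=2 prod=3 -> [17 3 2]
First stockout at step 8

8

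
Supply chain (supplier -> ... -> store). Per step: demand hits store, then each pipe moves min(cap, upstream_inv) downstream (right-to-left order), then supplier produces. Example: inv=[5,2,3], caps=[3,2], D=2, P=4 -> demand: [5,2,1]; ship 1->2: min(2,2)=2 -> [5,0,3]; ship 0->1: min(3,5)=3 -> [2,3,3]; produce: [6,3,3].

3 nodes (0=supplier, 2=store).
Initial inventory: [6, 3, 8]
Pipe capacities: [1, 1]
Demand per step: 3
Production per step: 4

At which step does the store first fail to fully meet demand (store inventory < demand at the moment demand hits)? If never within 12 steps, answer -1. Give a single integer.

Step 1: demand=3,sold=3 ship[1->2]=1 ship[0->1]=1 prod=4 -> [9 3 6]
Step 2: demand=3,sold=3 ship[1->2]=1 ship[0->1]=1 prod=4 -> [12 3 4]
Step 3: demand=3,sold=3 ship[1->2]=1 ship[0->1]=1 prod=4 -> [15 3 2]
Step 4: demand=3,sold=2 ship[1->2]=1 ship[0->1]=1 prod=4 -> [18 3 1]
Step 5: demand=3,sold=1 ship[1->2]=1 ship[0->1]=1 prod=4 -> [21 3 1]
Step 6: demand=3,sold=1 ship[1->2]=1 ship[0->1]=1 prod=4 -> [24 3 1]
Step 7: demand=3,sold=1 ship[1->2]=1 ship[0->1]=1 prod=4 -> [27 3 1]
Step 8: demand=3,sold=1 ship[1->2]=1 ship[0->1]=1 prod=4 -> [30 3 1]
Step 9: demand=3,sold=1 ship[1->2]=1 ship[0->1]=1 prod=4 -> [33 3 1]
Step 10: demand=3,sold=1 ship[1->2]=1 ship[0->1]=1 prod=4 -> [36 3 1]
Step 11: demand=3,sold=1 ship[1->2]=1 ship[0->1]=1 prod=4 -> [39 3 1]
Step 12: demand=3,sold=1 ship[1->2]=1 ship[0->1]=1 prod=4 -> [42 3 1]
First stockout at step 4

4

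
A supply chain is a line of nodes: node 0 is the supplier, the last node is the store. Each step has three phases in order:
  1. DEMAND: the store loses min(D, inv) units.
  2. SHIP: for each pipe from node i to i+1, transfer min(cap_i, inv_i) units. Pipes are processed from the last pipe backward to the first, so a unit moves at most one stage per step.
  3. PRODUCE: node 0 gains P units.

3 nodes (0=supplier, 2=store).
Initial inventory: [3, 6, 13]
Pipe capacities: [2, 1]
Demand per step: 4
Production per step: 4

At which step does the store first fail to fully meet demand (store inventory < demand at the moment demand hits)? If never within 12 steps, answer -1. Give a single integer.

Step 1: demand=4,sold=4 ship[1->2]=1 ship[0->1]=2 prod=4 -> [5 7 10]
Step 2: demand=4,sold=4 ship[1->2]=1 ship[0->1]=2 prod=4 -> [7 8 7]
Step 3: demand=4,sold=4 ship[1->2]=1 ship[0->1]=2 prod=4 -> [9 9 4]
Step 4: demand=4,sold=4 ship[1->2]=1 ship[0->1]=2 prod=4 -> [11 10 1]
Step 5: demand=4,sold=1 ship[1->2]=1 ship[0->1]=2 prod=4 -> [13 11 1]
Step 6: demand=4,sold=1 ship[1->2]=1 ship[0->1]=2 prod=4 -> [15 12 1]
Step 7: demand=4,sold=1 ship[1->2]=1 ship[0->1]=2 prod=4 -> [17 13 1]
Step 8: demand=4,sold=1 ship[1->2]=1 ship[0->1]=2 prod=4 -> [19 14 1]
Step 9: demand=4,sold=1 ship[1->2]=1 ship[0->1]=2 prod=4 -> [21 15 1]
Step 10: demand=4,sold=1 ship[1->2]=1 ship[0->1]=2 prod=4 -> [23 16 1]
Step 11: demand=4,sold=1 ship[1->2]=1 ship[0->1]=2 prod=4 -> [25 17 1]
Step 12: demand=4,sold=1 ship[1->2]=1 ship[0->1]=2 prod=4 -> [27 18 1]
First stockout at step 5

5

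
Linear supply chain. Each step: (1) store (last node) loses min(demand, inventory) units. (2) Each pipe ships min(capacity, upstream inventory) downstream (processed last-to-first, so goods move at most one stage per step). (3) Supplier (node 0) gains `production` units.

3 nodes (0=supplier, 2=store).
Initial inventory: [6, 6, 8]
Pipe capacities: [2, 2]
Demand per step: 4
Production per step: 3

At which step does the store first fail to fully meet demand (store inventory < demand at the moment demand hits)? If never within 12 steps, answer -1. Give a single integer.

Step 1: demand=4,sold=4 ship[1->2]=2 ship[0->1]=2 prod=3 -> [7 6 6]
Step 2: demand=4,sold=4 ship[1->2]=2 ship[0->1]=2 prod=3 -> [8 6 4]
Step 3: demand=4,sold=4 ship[1->2]=2 ship[0->1]=2 prod=3 -> [9 6 2]
Step 4: demand=4,sold=2 ship[1->2]=2 ship[0->1]=2 prod=3 -> [10 6 2]
Step 5: demand=4,sold=2 ship[1->2]=2 ship[0->1]=2 prod=3 -> [11 6 2]
Step 6: demand=4,sold=2 ship[1->2]=2 ship[0->1]=2 prod=3 -> [12 6 2]
Step 7: demand=4,sold=2 ship[1->2]=2 ship[0->1]=2 prod=3 -> [13 6 2]
Step 8: demand=4,sold=2 ship[1->2]=2 ship[0->1]=2 prod=3 -> [14 6 2]
Step 9: demand=4,sold=2 ship[1->2]=2 ship[0->1]=2 prod=3 -> [15 6 2]
Step 10: demand=4,sold=2 ship[1->2]=2 ship[0->1]=2 prod=3 -> [16 6 2]
Step 11: demand=4,sold=2 ship[1->2]=2 ship[0->1]=2 prod=3 -> [17 6 2]
Step 12: demand=4,sold=2 ship[1->2]=2 ship[0->1]=2 prod=3 -> [18 6 2]
First stockout at step 4

4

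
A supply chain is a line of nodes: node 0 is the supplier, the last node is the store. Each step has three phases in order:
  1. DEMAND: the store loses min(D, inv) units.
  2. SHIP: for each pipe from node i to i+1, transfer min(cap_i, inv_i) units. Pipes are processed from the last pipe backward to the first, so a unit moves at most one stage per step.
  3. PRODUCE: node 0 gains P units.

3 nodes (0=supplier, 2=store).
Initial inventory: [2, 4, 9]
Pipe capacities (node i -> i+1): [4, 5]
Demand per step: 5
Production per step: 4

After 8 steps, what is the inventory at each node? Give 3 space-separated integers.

Step 1: demand=5,sold=5 ship[1->2]=4 ship[0->1]=2 prod=4 -> inv=[4 2 8]
Step 2: demand=5,sold=5 ship[1->2]=2 ship[0->1]=4 prod=4 -> inv=[4 4 5]
Step 3: demand=5,sold=5 ship[1->2]=4 ship[0->1]=4 prod=4 -> inv=[4 4 4]
Step 4: demand=5,sold=4 ship[1->2]=4 ship[0->1]=4 prod=4 -> inv=[4 4 4]
Step 5: demand=5,sold=4 ship[1->2]=4 ship[0->1]=4 prod=4 -> inv=[4 4 4]
Step 6: demand=5,sold=4 ship[1->2]=4 ship[0->1]=4 prod=4 -> inv=[4 4 4]
Step 7: demand=5,sold=4 ship[1->2]=4 ship[0->1]=4 prod=4 -> inv=[4 4 4]
Step 8: demand=5,sold=4 ship[1->2]=4 ship[0->1]=4 prod=4 -> inv=[4 4 4]

4 4 4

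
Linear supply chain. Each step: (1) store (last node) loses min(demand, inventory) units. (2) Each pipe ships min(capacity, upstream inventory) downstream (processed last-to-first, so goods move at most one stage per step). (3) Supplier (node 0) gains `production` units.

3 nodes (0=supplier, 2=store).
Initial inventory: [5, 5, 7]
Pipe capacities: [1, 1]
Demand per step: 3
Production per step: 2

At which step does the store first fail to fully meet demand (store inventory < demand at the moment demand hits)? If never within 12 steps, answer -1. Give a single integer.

Step 1: demand=3,sold=3 ship[1->2]=1 ship[0->1]=1 prod=2 -> [6 5 5]
Step 2: demand=3,sold=3 ship[1->2]=1 ship[0->1]=1 prod=2 -> [7 5 3]
Step 3: demand=3,sold=3 ship[1->2]=1 ship[0->1]=1 prod=2 -> [8 5 1]
Step 4: demand=3,sold=1 ship[1->2]=1 ship[0->1]=1 prod=2 -> [9 5 1]
Step 5: demand=3,sold=1 ship[1->2]=1 ship[0->1]=1 prod=2 -> [10 5 1]
Step 6: demand=3,sold=1 ship[1->2]=1 ship[0->1]=1 prod=2 -> [11 5 1]
Step 7: demand=3,sold=1 ship[1->2]=1 ship[0->1]=1 prod=2 -> [12 5 1]
Step 8: demand=3,sold=1 ship[1->2]=1 ship[0->1]=1 prod=2 -> [13 5 1]
Step 9: demand=3,sold=1 ship[1->2]=1 ship[0->1]=1 prod=2 -> [14 5 1]
Step 10: demand=3,sold=1 ship[1->2]=1 ship[0->1]=1 prod=2 -> [15 5 1]
Step 11: demand=3,sold=1 ship[1->2]=1 ship[0->1]=1 prod=2 -> [16 5 1]
Step 12: demand=3,sold=1 ship[1->2]=1 ship[0->1]=1 prod=2 -> [17 5 1]
First stockout at step 4

4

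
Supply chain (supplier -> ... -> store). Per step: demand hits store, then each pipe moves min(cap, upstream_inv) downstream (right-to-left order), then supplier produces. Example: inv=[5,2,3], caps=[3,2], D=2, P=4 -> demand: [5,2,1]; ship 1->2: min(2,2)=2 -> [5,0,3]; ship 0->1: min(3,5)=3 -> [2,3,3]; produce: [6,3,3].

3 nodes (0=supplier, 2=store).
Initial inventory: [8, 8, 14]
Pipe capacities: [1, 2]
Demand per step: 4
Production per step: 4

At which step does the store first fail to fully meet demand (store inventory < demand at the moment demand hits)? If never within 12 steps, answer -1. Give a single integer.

Step 1: demand=4,sold=4 ship[1->2]=2 ship[0->1]=1 prod=4 -> [11 7 12]
Step 2: demand=4,sold=4 ship[1->2]=2 ship[0->1]=1 prod=4 -> [14 6 10]
Step 3: demand=4,sold=4 ship[1->2]=2 ship[0->1]=1 prod=4 -> [17 5 8]
Step 4: demand=4,sold=4 ship[1->2]=2 ship[0->1]=1 prod=4 -> [20 4 6]
Step 5: demand=4,sold=4 ship[1->2]=2 ship[0->1]=1 prod=4 -> [23 3 4]
Step 6: demand=4,sold=4 ship[1->2]=2 ship[0->1]=1 prod=4 -> [26 2 2]
Step 7: demand=4,sold=2 ship[1->2]=2 ship[0->1]=1 prod=4 -> [29 1 2]
Step 8: demand=4,sold=2 ship[1->2]=1 ship[0->1]=1 prod=4 -> [32 1 1]
Step 9: demand=4,sold=1 ship[1->2]=1 ship[0->1]=1 prod=4 -> [35 1 1]
Step 10: demand=4,sold=1 ship[1->2]=1 ship[0->1]=1 prod=4 -> [38 1 1]
Step 11: demand=4,sold=1 ship[1->2]=1 ship[0->1]=1 prod=4 -> [41 1 1]
Step 12: demand=4,sold=1 ship[1->2]=1 ship[0->1]=1 prod=4 -> [44 1 1]
First stockout at step 7

7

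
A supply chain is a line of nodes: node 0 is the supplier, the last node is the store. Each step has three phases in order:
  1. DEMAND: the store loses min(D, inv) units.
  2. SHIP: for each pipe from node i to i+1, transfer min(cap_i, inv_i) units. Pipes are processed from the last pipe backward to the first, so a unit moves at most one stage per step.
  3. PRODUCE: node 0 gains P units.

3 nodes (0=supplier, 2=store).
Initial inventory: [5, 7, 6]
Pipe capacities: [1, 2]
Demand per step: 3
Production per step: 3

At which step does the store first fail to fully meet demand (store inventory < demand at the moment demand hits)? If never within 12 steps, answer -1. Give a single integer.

Step 1: demand=3,sold=3 ship[1->2]=2 ship[0->1]=1 prod=3 -> [7 6 5]
Step 2: demand=3,sold=3 ship[1->2]=2 ship[0->1]=1 prod=3 -> [9 5 4]
Step 3: demand=3,sold=3 ship[1->2]=2 ship[0->1]=1 prod=3 -> [11 4 3]
Step 4: demand=3,sold=3 ship[1->2]=2 ship[0->1]=1 prod=3 -> [13 3 2]
Step 5: demand=3,sold=2 ship[1->2]=2 ship[0->1]=1 prod=3 -> [15 2 2]
Step 6: demand=3,sold=2 ship[1->2]=2 ship[0->1]=1 prod=3 -> [17 1 2]
Step 7: demand=3,sold=2 ship[1->2]=1 ship[0->1]=1 prod=3 -> [19 1 1]
Step 8: demand=3,sold=1 ship[1->2]=1 ship[0->1]=1 prod=3 -> [21 1 1]
Step 9: demand=3,sold=1 ship[1->2]=1 ship[0->1]=1 prod=3 -> [23 1 1]
Step 10: demand=3,sold=1 ship[1->2]=1 ship[0->1]=1 prod=3 -> [25 1 1]
Step 11: demand=3,sold=1 ship[1->2]=1 ship[0->1]=1 prod=3 -> [27 1 1]
Step 12: demand=3,sold=1 ship[1->2]=1 ship[0->1]=1 prod=3 -> [29 1 1]
First stockout at step 5

5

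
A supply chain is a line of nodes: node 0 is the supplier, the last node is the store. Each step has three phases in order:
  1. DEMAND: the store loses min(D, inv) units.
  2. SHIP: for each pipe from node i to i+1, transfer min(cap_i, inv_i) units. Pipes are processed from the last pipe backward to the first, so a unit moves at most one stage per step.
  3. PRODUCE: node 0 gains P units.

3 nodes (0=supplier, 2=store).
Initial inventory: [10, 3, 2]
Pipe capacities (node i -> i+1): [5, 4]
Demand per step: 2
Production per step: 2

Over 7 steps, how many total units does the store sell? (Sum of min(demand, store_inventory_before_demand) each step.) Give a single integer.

Step 1: sold=2 (running total=2) -> [7 5 3]
Step 2: sold=2 (running total=4) -> [4 6 5]
Step 3: sold=2 (running total=6) -> [2 6 7]
Step 4: sold=2 (running total=8) -> [2 4 9]
Step 5: sold=2 (running total=10) -> [2 2 11]
Step 6: sold=2 (running total=12) -> [2 2 11]
Step 7: sold=2 (running total=14) -> [2 2 11]

Answer: 14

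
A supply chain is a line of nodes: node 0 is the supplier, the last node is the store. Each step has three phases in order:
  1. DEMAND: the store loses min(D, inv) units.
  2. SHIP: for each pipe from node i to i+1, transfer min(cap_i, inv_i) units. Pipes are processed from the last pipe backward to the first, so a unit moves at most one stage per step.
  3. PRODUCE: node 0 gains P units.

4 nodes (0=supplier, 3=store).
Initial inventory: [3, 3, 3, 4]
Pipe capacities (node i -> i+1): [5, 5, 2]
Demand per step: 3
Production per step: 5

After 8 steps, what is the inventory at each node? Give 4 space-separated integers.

Step 1: demand=3,sold=3 ship[2->3]=2 ship[1->2]=3 ship[0->1]=3 prod=5 -> inv=[5 3 4 3]
Step 2: demand=3,sold=3 ship[2->3]=2 ship[1->2]=3 ship[0->1]=5 prod=5 -> inv=[5 5 5 2]
Step 3: demand=3,sold=2 ship[2->3]=2 ship[1->2]=5 ship[0->1]=5 prod=5 -> inv=[5 5 8 2]
Step 4: demand=3,sold=2 ship[2->3]=2 ship[1->2]=5 ship[0->1]=5 prod=5 -> inv=[5 5 11 2]
Step 5: demand=3,sold=2 ship[2->3]=2 ship[1->2]=5 ship[0->1]=5 prod=5 -> inv=[5 5 14 2]
Step 6: demand=3,sold=2 ship[2->3]=2 ship[1->2]=5 ship[0->1]=5 prod=5 -> inv=[5 5 17 2]
Step 7: demand=3,sold=2 ship[2->3]=2 ship[1->2]=5 ship[0->1]=5 prod=5 -> inv=[5 5 20 2]
Step 8: demand=3,sold=2 ship[2->3]=2 ship[1->2]=5 ship[0->1]=5 prod=5 -> inv=[5 5 23 2]

5 5 23 2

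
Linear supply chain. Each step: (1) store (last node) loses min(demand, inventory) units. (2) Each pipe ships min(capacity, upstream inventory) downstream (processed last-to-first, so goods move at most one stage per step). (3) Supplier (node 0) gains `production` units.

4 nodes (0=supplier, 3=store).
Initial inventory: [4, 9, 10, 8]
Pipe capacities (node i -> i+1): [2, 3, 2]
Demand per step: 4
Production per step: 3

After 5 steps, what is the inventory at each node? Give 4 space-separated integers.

Step 1: demand=4,sold=4 ship[2->3]=2 ship[1->2]=3 ship[0->1]=2 prod=3 -> inv=[5 8 11 6]
Step 2: demand=4,sold=4 ship[2->3]=2 ship[1->2]=3 ship[0->1]=2 prod=3 -> inv=[6 7 12 4]
Step 3: demand=4,sold=4 ship[2->3]=2 ship[1->2]=3 ship[0->1]=2 prod=3 -> inv=[7 6 13 2]
Step 4: demand=4,sold=2 ship[2->3]=2 ship[1->2]=3 ship[0->1]=2 prod=3 -> inv=[8 5 14 2]
Step 5: demand=4,sold=2 ship[2->3]=2 ship[1->2]=3 ship[0->1]=2 prod=3 -> inv=[9 4 15 2]

9 4 15 2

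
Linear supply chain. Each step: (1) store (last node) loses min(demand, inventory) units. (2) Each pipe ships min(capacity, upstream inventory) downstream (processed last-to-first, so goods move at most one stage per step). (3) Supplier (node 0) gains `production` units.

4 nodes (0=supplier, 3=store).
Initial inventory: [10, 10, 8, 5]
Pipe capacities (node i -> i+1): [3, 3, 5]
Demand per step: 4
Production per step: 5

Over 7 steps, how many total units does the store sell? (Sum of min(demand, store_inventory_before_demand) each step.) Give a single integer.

Answer: 28

Derivation:
Step 1: sold=4 (running total=4) -> [12 10 6 6]
Step 2: sold=4 (running total=8) -> [14 10 4 7]
Step 3: sold=4 (running total=12) -> [16 10 3 7]
Step 4: sold=4 (running total=16) -> [18 10 3 6]
Step 5: sold=4 (running total=20) -> [20 10 3 5]
Step 6: sold=4 (running total=24) -> [22 10 3 4]
Step 7: sold=4 (running total=28) -> [24 10 3 3]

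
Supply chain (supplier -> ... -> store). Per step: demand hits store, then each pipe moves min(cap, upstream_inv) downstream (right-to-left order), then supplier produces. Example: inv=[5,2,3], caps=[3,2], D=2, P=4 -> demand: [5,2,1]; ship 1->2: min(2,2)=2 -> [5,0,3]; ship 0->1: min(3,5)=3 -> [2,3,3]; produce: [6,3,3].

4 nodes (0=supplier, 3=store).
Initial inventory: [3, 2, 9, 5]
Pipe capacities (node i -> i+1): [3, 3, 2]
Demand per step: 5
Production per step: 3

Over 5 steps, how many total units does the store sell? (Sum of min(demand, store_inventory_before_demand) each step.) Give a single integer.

Step 1: sold=5 (running total=5) -> [3 3 9 2]
Step 2: sold=2 (running total=7) -> [3 3 10 2]
Step 3: sold=2 (running total=9) -> [3 3 11 2]
Step 4: sold=2 (running total=11) -> [3 3 12 2]
Step 5: sold=2 (running total=13) -> [3 3 13 2]

Answer: 13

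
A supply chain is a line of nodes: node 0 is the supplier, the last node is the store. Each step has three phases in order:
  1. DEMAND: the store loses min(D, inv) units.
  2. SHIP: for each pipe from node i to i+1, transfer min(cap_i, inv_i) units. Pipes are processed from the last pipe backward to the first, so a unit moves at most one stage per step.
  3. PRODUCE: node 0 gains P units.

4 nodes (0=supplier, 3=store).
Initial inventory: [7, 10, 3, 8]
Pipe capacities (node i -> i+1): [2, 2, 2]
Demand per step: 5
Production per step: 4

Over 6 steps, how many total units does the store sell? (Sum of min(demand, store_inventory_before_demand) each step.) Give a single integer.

Step 1: sold=5 (running total=5) -> [9 10 3 5]
Step 2: sold=5 (running total=10) -> [11 10 3 2]
Step 3: sold=2 (running total=12) -> [13 10 3 2]
Step 4: sold=2 (running total=14) -> [15 10 3 2]
Step 5: sold=2 (running total=16) -> [17 10 3 2]
Step 6: sold=2 (running total=18) -> [19 10 3 2]

Answer: 18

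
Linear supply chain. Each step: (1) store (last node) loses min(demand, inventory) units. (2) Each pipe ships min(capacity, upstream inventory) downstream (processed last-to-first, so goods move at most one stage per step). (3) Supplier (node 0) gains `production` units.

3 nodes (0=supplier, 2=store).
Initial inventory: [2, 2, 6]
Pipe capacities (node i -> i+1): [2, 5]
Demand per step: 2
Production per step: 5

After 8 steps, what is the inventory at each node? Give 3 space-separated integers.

Step 1: demand=2,sold=2 ship[1->2]=2 ship[0->1]=2 prod=5 -> inv=[5 2 6]
Step 2: demand=2,sold=2 ship[1->2]=2 ship[0->1]=2 prod=5 -> inv=[8 2 6]
Step 3: demand=2,sold=2 ship[1->2]=2 ship[0->1]=2 prod=5 -> inv=[11 2 6]
Step 4: demand=2,sold=2 ship[1->2]=2 ship[0->1]=2 prod=5 -> inv=[14 2 6]
Step 5: demand=2,sold=2 ship[1->2]=2 ship[0->1]=2 prod=5 -> inv=[17 2 6]
Step 6: demand=2,sold=2 ship[1->2]=2 ship[0->1]=2 prod=5 -> inv=[20 2 6]
Step 7: demand=2,sold=2 ship[1->2]=2 ship[0->1]=2 prod=5 -> inv=[23 2 6]
Step 8: demand=2,sold=2 ship[1->2]=2 ship[0->1]=2 prod=5 -> inv=[26 2 6]

26 2 6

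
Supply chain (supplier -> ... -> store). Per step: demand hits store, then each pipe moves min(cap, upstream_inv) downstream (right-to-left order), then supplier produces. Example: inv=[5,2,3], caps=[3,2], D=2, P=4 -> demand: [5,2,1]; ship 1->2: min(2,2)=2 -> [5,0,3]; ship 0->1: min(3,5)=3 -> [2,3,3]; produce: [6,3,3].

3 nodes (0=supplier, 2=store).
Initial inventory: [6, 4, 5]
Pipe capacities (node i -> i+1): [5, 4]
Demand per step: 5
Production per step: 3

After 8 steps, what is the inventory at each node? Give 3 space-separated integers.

Step 1: demand=5,sold=5 ship[1->2]=4 ship[0->1]=5 prod=3 -> inv=[4 5 4]
Step 2: demand=5,sold=4 ship[1->2]=4 ship[0->1]=4 prod=3 -> inv=[3 5 4]
Step 3: demand=5,sold=4 ship[1->2]=4 ship[0->1]=3 prod=3 -> inv=[3 4 4]
Step 4: demand=5,sold=4 ship[1->2]=4 ship[0->1]=3 prod=3 -> inv=[3 3 4]
Step 5: demand=5,sold=4 ship[1->2]=3 ship[0->1]=3 prod=3 -> inv=[3 3 3]
Step 6: demand=5,sold=3 ship[1->2]=3 ship[0->1]=3 prod=3 -> inv=[3 3 3]
Step 7: demand=5,sold=3 ship[1->2]=3 ship[0->1]=3 prod=3 -> inv=[3 3 3]
Step 8: demand=5,sold=3 ship[1->2]=3 ship[0->1]=3 prod=3 -> inv=[3 3 3]

3 3 3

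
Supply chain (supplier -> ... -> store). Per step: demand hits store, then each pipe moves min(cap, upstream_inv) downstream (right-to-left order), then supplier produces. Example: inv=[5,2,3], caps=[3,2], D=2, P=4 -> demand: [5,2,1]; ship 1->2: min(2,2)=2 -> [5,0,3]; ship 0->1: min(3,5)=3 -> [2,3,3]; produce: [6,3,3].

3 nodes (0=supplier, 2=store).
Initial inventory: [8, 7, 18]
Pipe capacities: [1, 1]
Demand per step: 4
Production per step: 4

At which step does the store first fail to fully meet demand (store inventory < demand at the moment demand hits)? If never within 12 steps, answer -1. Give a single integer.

Step 1: demand=4,sold=4 ship[1->2]=1 ship[0->1]=1 prod=4 -> [11 7 15]
Step 2: demand=4,sold=4 ship[1->2]=1 ship[0->1]=1 prod=4 -> [14 7 12]
Step 3: demand=4,sold=4 ship[1->2]=1 ship[0->1]=1 prod=4 -> [17 7 9]
Step 4: demand=4,sold=4 ship[1->2]=1 ship[0->1]=1 prod=4 -> [20 7 6]
Step 5: demand=4,sold=4 ship[1->2]=1 ship[0->1]=1 prod=4 -> [23 7 3]
Step 6: demand=4,sold=3 ship[1->2]=1 ship[0->1]=1 prod=4 -> [26 7 1]
Step 7: demand=4,sold=1 ship[1->2]=1 ship[0->1]=1 prod=4 -> [29 7 1]
Step 8: demand=4,sold=1 ship[1->2]=1 ship[0->1]=1 prod=4 -> [32 7 1]
Step 9: demand=4,sold=1 ship[1->2]=1 ship[0->1]=1 prod=4 -> [35 7 1]
Step 10: demand=4,sold=1 ship[1->2]=1 ship[0->1]=1 prod=4 -> [38 7 1]
Step 11: demand=4,sold=1 ship[1->2]=1 ship[0->1]=1 prod=4 -> [41 7 1]
Step 12: demand=4,sold=1 ship[1->2]=1 ship[0->1]=1 prod=4 -> [44 7 1]
First stockout at step 6

6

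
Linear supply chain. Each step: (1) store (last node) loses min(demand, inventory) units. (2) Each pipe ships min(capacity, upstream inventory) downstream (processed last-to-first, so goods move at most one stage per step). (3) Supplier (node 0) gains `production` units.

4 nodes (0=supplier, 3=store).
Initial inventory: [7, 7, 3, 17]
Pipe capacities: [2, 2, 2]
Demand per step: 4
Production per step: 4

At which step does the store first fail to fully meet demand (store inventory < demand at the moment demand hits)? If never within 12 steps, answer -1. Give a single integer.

Step 1: demand=4,sold=4 ship[2->3]=2 ship[1->2]=2 ship[0->1]=2 prod=4 -> [9 7 3 15]
Step 2: demand=4,sold=4 ship[2->3]=2 ship[1->2]=2 ship[0->1]=2 prod=4 -> [11 7 3 13]
Step 3: demand=4,sold=4 ship[2->3]=2 ship[1->2]=2 ship[0->1]=2 prod=4 -> [13 7 3 11]
Step 4: demand=4,sold=4 ship[2->3]=2 ship[1->2]=2 ship[0->1]=2 prod=4 -> [15 7 3 9]
Step 5: demand=4,sold=4 ship[2->3]=2 ship[1->2]=2 ship[0->1]=2 prod=4 -> [17 7 3 7]
Step 6: demand=4,sold=4 ship[2->3]=2 ship[1->2]=2 ship[0->1]=2 prod=4 -> [19 7 3 5]
Step 7: demand=4,sold=4 ship[2->3]=2 ship[1->2]=2 ship[0->1]=2 prod=4 -> [21 7 3 3]
Step 8: demand=4,sold=3 ship[2->3]=2 ship[1->2]=2 ship[0->1]=2 prod=4 -> [23 7 3 2]
Step 9: demand=4,sold=2 ship[2->3]=2 ship[1->2]=2 ship[0->1]=2 prod=4 -> [25 7 3 2]
Step 10: demand=4,sold=2 ship[2->3]=2 ship[1->2]=2 ship[0->1]=2 prod=4 -> [27 7 3 2]
Step 11: demand=4,sold=2 ship[2->3]=2 ship[1->2]=2 ship[0->1]=2 prod=4 -> [29 7 3 2]
Step 12: demand=4,sold=2 ship[2->3]=2 ship[1->2]=2 ship[0->1]=2 prod=4 -> [31 7 3 2]
First stockout at step 8

8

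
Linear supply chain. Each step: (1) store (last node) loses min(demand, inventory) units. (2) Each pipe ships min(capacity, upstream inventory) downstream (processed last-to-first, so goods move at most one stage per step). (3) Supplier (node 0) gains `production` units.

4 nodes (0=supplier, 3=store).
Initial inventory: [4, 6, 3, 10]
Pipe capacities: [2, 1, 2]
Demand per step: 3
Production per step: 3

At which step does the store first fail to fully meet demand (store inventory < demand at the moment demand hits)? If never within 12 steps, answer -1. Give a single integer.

Step 1: demand=3,sold=3 ship[2->3]=2 ship[1->2]=1 ship[0->1]=2 prod=3 -> [5 7 2 9]
Step 2: demand=3,sold=3 ship[2->3]=2 ship[1->2]=1 ship[0->1]=2 prod=3 -> [6 8 1 8]
Step 3: demand=3,sold=3 ship[2->3]=1 ship[1->2]=1 ship[0->1]=2 prod=3 -> [7 9 1 6]
Step 4: demand=3,sold=3 ship[2->3]=1 ship[1->2]=1 ship[0->1]=2 prod=3 -> [8 10 1 4]
Step 5: demand=3,sold=3 ship[2->3]=1 ship[1->2]=1 ship[0->1]=2 prod=3 -> [9 11 1 2]
Step 6: demand=3,sold=2 ship[2->3]=1 ship[1->2]=1 ship[0->1]=2 prod=3 -> [10 12 1 1]
Step 7: demand=3,sold=1 ship[2->3]=1 ship[1->2]=1 ship[0->1]=2 prod=3 -> [11 13 1 1]
Step 8: demand=3,sold=1 ship[2->3]=1 ship[1->2]=1 ship[0->1]=2 prod=3 -> [12 14 1 1]
Step 9: demand=3,sold=1 ship[2->3]=1 ship[1->2]=1 ship[0->1]=2 prod=3 -> [13 15 1 1]
Step 10: demand=3,sold=1 ship[2->3]=1 ship[1->2]=1 ship[0->1]=2 prod=3 -> [14 16 1 1]
Step 11: demand=3,sold=1 ship[2->3]=1 ship[1->2]=1 ship[0->1]=2 prod=3 -> [15 17 1 1]
Step 12: demand=3,sold=1 ship[2->3]=1 ship[1->2]=1 ship[0->1]=2 prod=3 -> [16 18 1 1]
First stockout at step 6

6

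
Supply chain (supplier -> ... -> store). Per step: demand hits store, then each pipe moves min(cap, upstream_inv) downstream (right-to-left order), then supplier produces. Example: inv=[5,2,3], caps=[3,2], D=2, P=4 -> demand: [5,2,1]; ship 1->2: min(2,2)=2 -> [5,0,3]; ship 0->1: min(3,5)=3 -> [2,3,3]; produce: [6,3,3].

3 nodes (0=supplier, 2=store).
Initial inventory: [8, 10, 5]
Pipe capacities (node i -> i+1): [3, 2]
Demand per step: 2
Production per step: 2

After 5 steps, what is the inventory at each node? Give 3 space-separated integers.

Step 1: demand=2,sold=2 ship[1->2]=2 ship[0->1]=3 prod=2 -> inv=[7 11 5]
Step 2: demand=2,sold=2 ship[1->2]=2 ship[0->1]=3 prod=2 -> inv=[6 12 5]
Step 3: demand=2,sold=2 ship[1->2]=2 ship[0->1]=3 prod=2 -> inv=[5 13 5]
Step 4: demand=2,sold=2 ship[1->2]=2 ship[0->1]=3 prod=2 -> inv=[4 14 5]
Step 5: demand=2,sold=2 ship[1->2]=2 ship[0->1]=3 prod=2 -> inv=[3 15 5]

3 15 5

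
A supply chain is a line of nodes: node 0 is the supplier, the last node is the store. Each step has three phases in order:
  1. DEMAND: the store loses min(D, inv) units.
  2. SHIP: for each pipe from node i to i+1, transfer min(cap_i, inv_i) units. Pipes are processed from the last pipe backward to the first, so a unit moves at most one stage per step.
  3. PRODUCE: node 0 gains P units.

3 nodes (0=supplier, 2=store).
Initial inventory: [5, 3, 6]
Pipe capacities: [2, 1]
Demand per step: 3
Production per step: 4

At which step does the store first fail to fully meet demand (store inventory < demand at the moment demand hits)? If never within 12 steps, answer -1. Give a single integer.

Step 1: demand=3,sold=3 ship[1->2]=1 ship[0->1]=2 prod=4 -> [7 4 4]
Step 2: demand=3,sold=3 ship[1->2]=1 ship[0->1]=2 prod=4 -> [9 5 2]
Step 3: demand=3,sold=2 ship[1->2]=1 ship[0->1]=2 prod=4 -> [11 6 1]
Step 4: demand=3,sold=1 ship[1->2]=1 ship[0->1]=2 prod=4 -> [13 7 1]
Step 5: demand=3,sold=1 ship[1->2]=1 ship[0->1]=2 prod=4 -> [15 8 1]
Step 6: demand=3,sold=1 ship[1->2]=1 ship[0->1]=2 prod=4 -> [17 9 1]
Step 7: demand=3,sold=1 ship[1->2]=1 ship[0->1]=2 prod=4 -> [19 10 1]
Step 8: demand=3,sold=1 ship[1->2]=1 ship[0->1]=2 prod=4 -> [21 11 1]
Step 9: demand=3,sold=1 ship[1->2]=1 ship[0->1]=2 prod=4 -> [23 12 1]
Step 10: demand=3,sold=1 ship[1->2]=1 ship[0->1]=2 prod=4 -> [25 13 1]
Step 11: demand=3,sold=1 ship[1->2]=1 ship[0->1]=2 prod=4 -> [27 14 1]
Step 12: demand=3,sold=1 ship[1->2]=1 ship[0->1]=2 prod=4 -> [29 15 1]
First stockout at step 3

3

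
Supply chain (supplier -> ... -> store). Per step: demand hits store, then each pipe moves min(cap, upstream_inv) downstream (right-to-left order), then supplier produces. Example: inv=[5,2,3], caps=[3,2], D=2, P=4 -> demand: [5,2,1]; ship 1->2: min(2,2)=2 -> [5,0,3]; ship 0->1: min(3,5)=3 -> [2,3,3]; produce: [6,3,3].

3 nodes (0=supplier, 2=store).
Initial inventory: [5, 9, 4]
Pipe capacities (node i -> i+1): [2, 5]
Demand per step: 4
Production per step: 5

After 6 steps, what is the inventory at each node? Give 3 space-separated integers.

Step 1: demand=4,sold=4 ship[1->2]=5 ship[0->1]=2 prod=5 -> inv=[8 6 5]
Step 2: demand=4,sold=4 ship[1->2]=5 ship[0->1]=2 prod=5 -> inv=[11 3 6]
Step 3: demand=4,sold=4 ship[1->2]=3 ship[0->1]=2 prod=5 -> inv=[14 2 5]
Step 4: demand=4,sold=4 ship[1->2]=2 ship[0->1]=2 prod=5 -> inv=[17 2 3]
Step 5: demand=4,sold=3 ship[1->2]=2 ship[0->1]=2 prod=5 -> inv=[20 2 2]
Step 6: demand=4,sold=2 ship[1->2]=2 ship[0->1]=2 prod=5 -> inv=[23 2 2]

23 2 2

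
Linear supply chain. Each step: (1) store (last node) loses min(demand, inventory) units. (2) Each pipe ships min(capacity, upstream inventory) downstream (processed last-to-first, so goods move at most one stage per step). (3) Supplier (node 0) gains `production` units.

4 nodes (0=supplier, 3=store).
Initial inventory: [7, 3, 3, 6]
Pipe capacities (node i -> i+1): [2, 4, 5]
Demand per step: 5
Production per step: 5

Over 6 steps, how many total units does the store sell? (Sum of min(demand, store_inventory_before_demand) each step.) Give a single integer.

Answer: 18

Derivation:
Step 1: sold=5 (running total=5) -> [10 2 3 4]
Step 2: sold=4 (running total=9) -> [13 2 2 3]
Step 3: sold=3 (running total=12) -> [16 2 2 2]
Step 4: sold=2 (running total=14) -> [19 2 2 2]
Step 5: sold=2 (running total=16) -> [22 2 2 2]
Step 6: sold=2 (running total=18) -> [25 2 2 2]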